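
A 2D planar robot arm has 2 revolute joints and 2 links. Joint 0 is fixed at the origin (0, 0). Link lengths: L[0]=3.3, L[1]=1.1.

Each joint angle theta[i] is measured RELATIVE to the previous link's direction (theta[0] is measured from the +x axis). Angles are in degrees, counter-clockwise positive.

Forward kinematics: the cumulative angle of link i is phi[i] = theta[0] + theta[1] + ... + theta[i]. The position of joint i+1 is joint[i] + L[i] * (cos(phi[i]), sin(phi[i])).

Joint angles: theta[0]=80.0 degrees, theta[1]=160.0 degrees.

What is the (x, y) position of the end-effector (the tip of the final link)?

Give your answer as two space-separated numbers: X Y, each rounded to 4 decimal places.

joint[0] = (0.0000, 0.0000)  (base)
link 0: phi[0] = 80 = 80 deg
  cos(80 deg) = 0.1736, sin(80 deg) = 0.9848
  joint[1] = (0.0000, 0.0000) + 3.3 * (0.1736, 0.9848) = (0.0000 + 0.5730, 0.0000 + 3.2499) = (0.5730, 3.2499)
link 1: phi[1] = 80 + 160 = 240 deg
  cos(240 deg) = -0.5000, sin(240 deg) = -0.8660
  joint[2] = (0.5730, 3.2499) + 1.1 * (-0.5000, -0.8660) = (0.5730 + -0.5500, 3.2499 + -0.9526) = (0.0230, 2.2972)
End effector: (0.0230, 2.2972)

Answer: 0.0230 2.2972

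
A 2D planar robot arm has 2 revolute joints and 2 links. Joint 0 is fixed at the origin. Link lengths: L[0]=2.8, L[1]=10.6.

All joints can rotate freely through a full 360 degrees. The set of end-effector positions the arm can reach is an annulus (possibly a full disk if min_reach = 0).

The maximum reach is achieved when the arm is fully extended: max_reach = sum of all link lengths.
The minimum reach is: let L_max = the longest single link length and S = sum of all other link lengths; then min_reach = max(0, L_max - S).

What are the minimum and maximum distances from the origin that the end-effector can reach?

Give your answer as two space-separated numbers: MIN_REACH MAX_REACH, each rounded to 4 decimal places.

Answer: 7.8000 13.4000

Derivation:
Link lengths: [2.8, 10.6]
max_reach = 2.8 + 10.6 = 13.4
L_max = max([2.8, 10.6]) = 10.6
S (sum of others) = 13.4 - 10.6 = 2.8
min_reach = max(0, 10.6 - 2.8) = max(0, 7.8) = 7.8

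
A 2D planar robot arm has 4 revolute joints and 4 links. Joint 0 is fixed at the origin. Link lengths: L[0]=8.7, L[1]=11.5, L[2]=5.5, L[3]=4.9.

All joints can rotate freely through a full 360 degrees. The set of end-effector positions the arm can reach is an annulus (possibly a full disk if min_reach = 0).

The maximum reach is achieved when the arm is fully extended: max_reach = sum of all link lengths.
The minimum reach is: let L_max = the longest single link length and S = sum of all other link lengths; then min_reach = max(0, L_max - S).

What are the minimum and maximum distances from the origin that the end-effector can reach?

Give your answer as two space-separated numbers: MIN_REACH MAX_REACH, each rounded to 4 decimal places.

Answer: 0.0000 30.6000

Derivation:
Link lengths: [8.7, 11.5, 5.5, 4.9]
max_reach = 8.7 + 11.5 + 5.5 + 4.9 = 30.6
L_max = max([8.7, 11.5, 5.5, 4.9]) = 11.5
S (sum of others) = 30.6 - 11.5 = 19.1
min_reach = max(0, 11.5 - 19.1) = max(0, -7.6) = 0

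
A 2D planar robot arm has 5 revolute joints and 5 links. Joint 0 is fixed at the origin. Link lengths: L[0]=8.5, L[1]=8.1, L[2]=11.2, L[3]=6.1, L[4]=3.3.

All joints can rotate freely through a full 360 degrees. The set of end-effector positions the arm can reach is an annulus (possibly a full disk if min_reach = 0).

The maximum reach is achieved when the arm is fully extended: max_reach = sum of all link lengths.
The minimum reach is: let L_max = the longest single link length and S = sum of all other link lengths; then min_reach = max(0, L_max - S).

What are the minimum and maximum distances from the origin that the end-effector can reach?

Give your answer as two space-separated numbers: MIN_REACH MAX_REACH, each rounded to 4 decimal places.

Link lengths: [8.5, 8.1, 11.2, 6.1, 3.3]
max_reach = 8.5 + 8.1 + 11.2 + 6.1 + 3.3 = 37.2
L_max = max([8.5, 8.1, 11.2, 6.1, 3.3]) = 11.2
S (sum of others) = 37.2 - 11.2 = 26
min_reach = max(0, 11.2 - 26) = max(0, -14.8) = 0

Answer: 0.0000 37.2000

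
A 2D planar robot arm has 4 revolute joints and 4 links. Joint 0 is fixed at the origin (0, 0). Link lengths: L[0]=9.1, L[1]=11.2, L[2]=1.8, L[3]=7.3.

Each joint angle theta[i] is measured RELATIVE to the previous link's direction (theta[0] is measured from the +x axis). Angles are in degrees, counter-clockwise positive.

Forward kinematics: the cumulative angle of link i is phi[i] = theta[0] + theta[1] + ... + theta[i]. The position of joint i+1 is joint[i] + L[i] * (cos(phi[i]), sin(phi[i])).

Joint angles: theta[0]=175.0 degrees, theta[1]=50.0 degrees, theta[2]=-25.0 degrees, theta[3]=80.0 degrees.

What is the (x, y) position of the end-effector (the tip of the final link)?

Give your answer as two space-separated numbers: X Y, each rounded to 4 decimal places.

Answer: -17.4088 -14.9312

Derivation:
joint[0] = (0.0000, 0.0000)  (base)
link 0: phi[0] = 175 = 175 deg
  cos(175 deg) = -0.9962, sin(175 deg) = 0.0872
  joint[1] = (0.0000, 0.0000) + 9.1 * (-0.9962, 0.0872) = (0.0000 + -9.0654, 0.0000 + 0.7931) = (-9.0654, 0.7931)
link 1: phi[1] = 175 + 50 = 225 deg
  cos(225 deg) = -0.7071, sin(225 deg) = -0.7071
  joint[2] = (-9.0654, 0.7931) + 11.2 * (-0.7071, -0.7071) = (-9.0654 + -7.9196, 0.7931 + -7.9196) = (-16.9850, -7.1265)
link 2: phi[2] = 175 + 50 + -25 = 200 deg
  cos(200 deg) = -0.9397, sin(200 deg) = -0.3420
  joint[3] = (-16.9850, -7.1265) + 1.8 * (-0.9397, -0.3420) = (-16.9850 + -1.6914, -7.1265 + -0.6156) = (-18.6764, -7.7421)
link 3: phi[3] = 175 + 50 + -25 + 80 = 280 deg
  cos(280 deg) = 0.1736, sin(280 deg) = -0.9848
  joint[4] = (-18.6764, -7.7421) + 7.3 * (0.1736, -0.9848) = (-18.6764 + 1.2676, -7.7421 + -7.1891) = (-17.4088, -14.9312)
End effector: (-17.4088, -14.9312)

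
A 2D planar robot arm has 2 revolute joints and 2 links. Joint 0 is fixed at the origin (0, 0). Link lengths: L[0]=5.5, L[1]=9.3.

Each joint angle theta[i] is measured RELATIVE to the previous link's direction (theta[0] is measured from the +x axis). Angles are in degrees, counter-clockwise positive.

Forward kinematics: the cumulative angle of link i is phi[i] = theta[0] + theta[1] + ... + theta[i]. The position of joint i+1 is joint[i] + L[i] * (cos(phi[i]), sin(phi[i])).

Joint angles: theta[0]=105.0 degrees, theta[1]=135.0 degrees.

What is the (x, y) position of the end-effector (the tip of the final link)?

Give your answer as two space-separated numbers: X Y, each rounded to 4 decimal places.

joint[0] = (0.0000, 0.0000)  (base)
link 0: phi[0] = 105 = 105 deg
  cos(105 deg) = -0.2588, sin(105 deg) = 0.9659
  joint[1] = (0.0000, 0.0000) + 5.5 * (-0.2588, 0.9659) = (0.0000 + -1.4235, 0.0000 + 5.3126) = (-1.4235, 5.3126)
link 1: phi[1] = 105 + 135 = 240 deg
  cos(240 deg) = -0.5000, sin(240 deg) = -0.8660
  joint[2] = (-1.4235, 5.3126) + 9.3 * (-0.5000, -0.8660) = (-1.4235 + -4.6500, 5.3126 + -8.0540) = (-6.0735, -2.7414)
End effector: (-6.0735, -2.7414)

Answer: -6.0735 -2.7414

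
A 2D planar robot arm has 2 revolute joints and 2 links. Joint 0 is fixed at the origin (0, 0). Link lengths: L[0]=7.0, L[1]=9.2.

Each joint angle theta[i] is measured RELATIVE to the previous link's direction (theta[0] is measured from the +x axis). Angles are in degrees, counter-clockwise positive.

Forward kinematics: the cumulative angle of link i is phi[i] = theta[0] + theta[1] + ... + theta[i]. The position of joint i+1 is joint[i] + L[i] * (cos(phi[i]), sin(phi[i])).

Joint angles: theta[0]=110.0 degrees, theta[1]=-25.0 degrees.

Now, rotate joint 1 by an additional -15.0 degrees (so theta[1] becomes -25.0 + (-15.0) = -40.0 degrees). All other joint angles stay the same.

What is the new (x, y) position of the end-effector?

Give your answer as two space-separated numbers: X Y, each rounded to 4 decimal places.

joint[0] = (0.0000, 0.0000)  (base)
link 0: phi[0] = 110 = 110 deg
  cos(110 deg) = -0.3420, sin(110 deg) = 0.9397
  joint[1] = (0.0000, 0.0000) + 7 * (-0.3420, 0.9397) = (0.0000 + -2.3941, 0.0000 + 6.5778) = (-2.3941, 6.5778)
link 1: phi[1] = 110 + -40 = 70 deg
  cos(70 deg) = 0.3420, sin(70 deg) = 0.9397
  joint[2] = (-2.3941, 6.5778) + 9.2 * (0.3420, 0.9397) = (-2.3941 + 3.1466, 6.5778 + 8.6452) = (0.7524, 15.2230)
End effector: (0.7524, 15.2230)

Answer: 0.7524 15.2230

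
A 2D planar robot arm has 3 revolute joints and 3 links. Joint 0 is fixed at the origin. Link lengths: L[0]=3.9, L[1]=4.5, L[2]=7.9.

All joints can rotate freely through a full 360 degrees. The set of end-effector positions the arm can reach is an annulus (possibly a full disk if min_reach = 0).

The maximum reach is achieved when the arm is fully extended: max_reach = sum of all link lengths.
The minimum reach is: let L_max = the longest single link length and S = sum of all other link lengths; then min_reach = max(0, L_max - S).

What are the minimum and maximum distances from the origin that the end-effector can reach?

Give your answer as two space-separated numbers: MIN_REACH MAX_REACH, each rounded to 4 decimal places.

Answer: 0.0000 16.3000

Derivation:
Link lengths: [3.9, 4.5, 7.9]
max_reach = 3.9 + 4.5 + 7.9 = 16.3
L_max = max([3.9, 4.5, 7.9]) = 7.9
S (sum of others) = 16.3 - 7.9 = 8.4
min_reach = max(0, 7.9 - 8.4) = max(0, -0.5) = 0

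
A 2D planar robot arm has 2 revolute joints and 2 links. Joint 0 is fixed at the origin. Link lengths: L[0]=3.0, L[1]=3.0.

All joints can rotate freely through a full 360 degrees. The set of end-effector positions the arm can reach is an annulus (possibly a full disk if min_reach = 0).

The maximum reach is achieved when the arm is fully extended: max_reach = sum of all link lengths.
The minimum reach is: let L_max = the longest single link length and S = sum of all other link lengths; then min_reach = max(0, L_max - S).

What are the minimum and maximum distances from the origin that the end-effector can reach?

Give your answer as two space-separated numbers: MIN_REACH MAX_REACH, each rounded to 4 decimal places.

Answer: 0.0000 6.0000

Derivation:
Link lengths: [3.0, 3.0]
max_reach = 3 + 3 = 6
L_max = max([3.0, 3.0]) = 3
S (sum of others) = 6 - 3 = 3
min_reach = max(0, 3 - 3) = max(0, 0) = 0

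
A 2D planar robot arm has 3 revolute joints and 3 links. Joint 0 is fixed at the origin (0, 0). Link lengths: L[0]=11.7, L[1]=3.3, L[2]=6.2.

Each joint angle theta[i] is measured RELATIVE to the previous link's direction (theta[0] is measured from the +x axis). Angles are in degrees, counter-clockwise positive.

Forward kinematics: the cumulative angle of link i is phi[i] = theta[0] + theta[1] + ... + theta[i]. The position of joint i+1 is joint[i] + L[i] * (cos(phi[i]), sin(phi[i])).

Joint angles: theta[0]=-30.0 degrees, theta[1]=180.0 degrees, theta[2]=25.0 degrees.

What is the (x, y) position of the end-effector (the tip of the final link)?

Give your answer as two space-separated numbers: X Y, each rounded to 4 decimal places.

joint[0] = (0.0000, 0.0000)  (base)
link 0: phi[0] = -30 = -30 deg
  cos(-30 deg) = 0.8660, sin(-30 deg) = -0.5000
  joint[1] = (0.0000, 0.0000) + 11.7 * (0.8660, -0.5000) = (0.0000 + 10.1325, 0.0000 + -5.8500) = (10.1325, -5.8500)
link 1: phi[1] = -30 + 180 = 150 deg
  cos(150 deg) = -0.8660, sin(150 deg) = 0.5000
  joint[2] = (10.1325, -5.8500) + 3.3 * (-0.8660, 0.5000) = (10.1325 + -2.8579, -5.8500 + 1.6500) = (7.2746, -4.2000)
link 2: phi[2] = -30 + 180 + 25 = 175 deg
  cos(175 deg) = -0.9962, sin(175 deg) = 0.0872
  joint[3] = (7.2746, -4.2000) + 6.2 * (-0.9962, 0.0872) = (7.2746 + -6.1764, -4.2000 + 0.5404) = (1.0982, -3.6596)
End effector: (1.0982, -3.6596)

Answer: 1.0982 -3.6596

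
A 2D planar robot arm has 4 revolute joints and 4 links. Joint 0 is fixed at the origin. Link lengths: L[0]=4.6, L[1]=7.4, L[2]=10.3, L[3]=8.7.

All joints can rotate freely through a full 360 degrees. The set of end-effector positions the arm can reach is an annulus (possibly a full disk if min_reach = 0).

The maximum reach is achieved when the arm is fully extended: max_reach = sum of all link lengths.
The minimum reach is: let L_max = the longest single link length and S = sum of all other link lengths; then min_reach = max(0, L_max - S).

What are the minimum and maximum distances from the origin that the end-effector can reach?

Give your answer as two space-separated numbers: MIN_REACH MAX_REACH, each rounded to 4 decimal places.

Link lengths: [4.6, 7.4, 10.3, 8.7]
max_reach = 4.6 + 7.4 + 10.3 + 8.7 = 31
L_max = max([4.6, 7.4, 10.3, 8.7]) = 10.3
S (sum of others) = 31 - 10.3 = 20.7
min_reach = max(0, 10.3 - 20.7) = max(0, -10.4) = 0

Answer: 0.0000 31.0000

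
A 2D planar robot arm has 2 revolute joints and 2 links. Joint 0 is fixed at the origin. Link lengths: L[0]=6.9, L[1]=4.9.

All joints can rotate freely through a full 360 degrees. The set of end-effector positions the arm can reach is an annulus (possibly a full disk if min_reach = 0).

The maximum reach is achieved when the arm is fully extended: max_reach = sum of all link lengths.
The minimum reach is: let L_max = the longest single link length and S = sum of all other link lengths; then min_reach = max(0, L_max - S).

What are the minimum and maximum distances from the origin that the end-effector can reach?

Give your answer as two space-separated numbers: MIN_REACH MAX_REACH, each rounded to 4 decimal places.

Answer: 2.0000 11.8000

Derivation:
Link lengths: [6.9, 4.9]
max_reach = 6.9 + 4.9 = 11.8
L_max = max([6.9, 4.9]) = 6.9
S (sum of others) = 11.8 - 6.9 = 4.9
min_reach = max(0, 6.9 - 4.9) = max(0, 2) = 2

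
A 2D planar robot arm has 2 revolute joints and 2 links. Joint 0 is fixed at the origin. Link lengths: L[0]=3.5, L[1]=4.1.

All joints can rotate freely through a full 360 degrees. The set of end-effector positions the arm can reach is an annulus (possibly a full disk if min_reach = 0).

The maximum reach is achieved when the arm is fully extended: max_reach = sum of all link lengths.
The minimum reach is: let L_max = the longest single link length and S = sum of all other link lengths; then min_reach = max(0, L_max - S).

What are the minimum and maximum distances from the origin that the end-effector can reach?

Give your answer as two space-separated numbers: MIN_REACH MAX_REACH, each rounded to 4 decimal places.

Answer: 0.6000 7.6000

Derivation:
Link lengths: [3.5, 4.1]
max_reach = 3.5 + 4.1 = 7.6
L_max = max([3.5, 4.1]) = 4.1
S (sum of others) = 7.6 - 4.1 = 3.5
min_reach = max(0, 4.1 - 3.5) = max(0, 0.6) = 0.6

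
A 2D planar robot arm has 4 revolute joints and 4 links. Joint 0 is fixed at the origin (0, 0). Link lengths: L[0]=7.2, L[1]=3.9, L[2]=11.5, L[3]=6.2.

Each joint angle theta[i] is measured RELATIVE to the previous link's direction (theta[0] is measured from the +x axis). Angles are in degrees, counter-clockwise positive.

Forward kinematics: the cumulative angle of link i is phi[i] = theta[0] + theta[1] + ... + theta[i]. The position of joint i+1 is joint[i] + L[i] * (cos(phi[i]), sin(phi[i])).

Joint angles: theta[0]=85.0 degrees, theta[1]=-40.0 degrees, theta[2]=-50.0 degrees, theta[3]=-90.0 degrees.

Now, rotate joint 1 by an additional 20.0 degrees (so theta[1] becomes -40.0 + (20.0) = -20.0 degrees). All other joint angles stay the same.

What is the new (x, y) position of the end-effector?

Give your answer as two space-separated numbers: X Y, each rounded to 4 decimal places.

joint[0] = (0.0000, 0.0000)  (base)
link 0: phi[0] = 85 = 85 deg
  cos(85 deg) = 0.0872, sin(85 deg) = 0.9962
  joint[1] = (0.0000, 0.0000) + 7.2 * (0.0872, 0.9962) = (0.0000 + 0.6275, 0.0000 + 7.1726) = (0.6275, 7.1726)
link 1: phi[1] = 85 + -20 = 65 deg
  cos(65 deg) = 0.4226, sin(65 deg) = 0.9063
  joint[2] = (0.6275, 7.1726) + 3.9 * (0.4226, 0.9063) = (0.6275 + 1.6482, 7.1726 + 3.5346) = (2.2757, 10.7072)
link 2: phi[2] = 85 + -20 + -50 = 15 deg
  cos(15 deg) = 0.9659, sin(15 deg) = 0.2588
  joint[3] = (2.2757, 10.7072) + 11.5 * (0.9659, 0.2588) = (2.2757 + 11.1081, 10.7072 + 2.9764) = (13.3839, 13.6836)
link 3: phi[3] = 85 + -20 + -50 + -90 = -75 deg
  cos(-75 deg) = 0.2588, sin(-75 deg) = -0.9659
  joint[4] = (13.3839, 13.6836) + 6.2 * (0.2588, -0.9659) = (13.3839 + 1.6047, 13.6836 + -5.9887) = (14.9886, 7.6949)
End effector: (14.9886, 7.6949)

Answer: 14.9886 7.6949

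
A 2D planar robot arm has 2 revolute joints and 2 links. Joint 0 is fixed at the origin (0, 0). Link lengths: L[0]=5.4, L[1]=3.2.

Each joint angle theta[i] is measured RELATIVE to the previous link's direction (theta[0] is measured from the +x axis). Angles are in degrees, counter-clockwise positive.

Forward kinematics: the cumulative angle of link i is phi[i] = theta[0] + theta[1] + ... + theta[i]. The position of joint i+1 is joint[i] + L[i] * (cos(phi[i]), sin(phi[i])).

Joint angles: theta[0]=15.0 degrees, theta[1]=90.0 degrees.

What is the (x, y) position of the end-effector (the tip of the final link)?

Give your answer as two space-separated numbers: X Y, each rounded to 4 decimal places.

Answer: 4.3878 4.4886

Derivation:
joint[0] = (0.0000, 0.0000)  (base)
link 0: phi[0] = 15 = 15 deg
  cos(15 deg) = 0.9659, sin(15 deg) = 0.2588
  joint[1] = (0.0000, 0.0000) + 5.4 * (0.9659, 0.2588) = (0.0000 + 5.2160, 0.0000 + 1.3976) = (5.2160, 1.3976)
link 1: phi[1] = 15 + 90 = 105 deg
  cos(105 deg) = -0.2588, sin(105 deg) = 0.9659
  joint[2] = (5.2160, 1.3976) + 3.2 * (-0.2588, 0.9659) = (5.2160 + -0.8282, 1.3976 + 3.0910) = (4.3878, 4.4886)
End effector: (4.3878, 4.4886)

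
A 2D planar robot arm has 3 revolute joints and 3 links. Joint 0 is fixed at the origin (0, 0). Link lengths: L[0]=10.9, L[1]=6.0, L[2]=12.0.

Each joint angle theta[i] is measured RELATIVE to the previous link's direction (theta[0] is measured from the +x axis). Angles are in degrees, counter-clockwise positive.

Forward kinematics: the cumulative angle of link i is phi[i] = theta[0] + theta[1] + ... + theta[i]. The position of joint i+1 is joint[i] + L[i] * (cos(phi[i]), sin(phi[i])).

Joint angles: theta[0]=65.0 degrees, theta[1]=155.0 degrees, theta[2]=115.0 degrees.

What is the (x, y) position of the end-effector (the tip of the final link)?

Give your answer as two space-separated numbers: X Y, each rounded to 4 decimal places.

Answer: 10.8860 0.9506

Derivation:
joint[0] = (0.0000, 0.0000)  (base)
link 0: phi[0] = 65 = 65 deg
  cos(65 deg) = 0.4226, sin(65 deg) = 0.9063
  joint[1] = (0.0000, 0.0000) + 10.9 * (0.4226, 0.9063) = (0.0000 + 4.6065, 0.0000 + 9.8788) = (4.6065, 9.8788)
link 1: phi[1] = 65 + 155 = 220 deg
  cos(220 deg) = -0.7660, sin(220 deg) = -0.6428
  joint[2] = (4.6065, 9.8788) + 6 * (-0.7660, -0.6428) = (4.6065 + -4.5963, 9.8788 + -3.8567) = (0.0103, 6.0220)
link 2: phi[2] = 65 + 155 + 115 = 335 deg
  cos(335 deg) = 0.9063, sin(335 deg) = -0.4226
  joint[3] = (0.0103, 6.0220) + 12 * (0.9063, -0.4226) = (0.0103 + 10.8757, 6.0220 + -5.0714) = (10.8860, 0.9506)
End effector: (10.8860, 0.9506)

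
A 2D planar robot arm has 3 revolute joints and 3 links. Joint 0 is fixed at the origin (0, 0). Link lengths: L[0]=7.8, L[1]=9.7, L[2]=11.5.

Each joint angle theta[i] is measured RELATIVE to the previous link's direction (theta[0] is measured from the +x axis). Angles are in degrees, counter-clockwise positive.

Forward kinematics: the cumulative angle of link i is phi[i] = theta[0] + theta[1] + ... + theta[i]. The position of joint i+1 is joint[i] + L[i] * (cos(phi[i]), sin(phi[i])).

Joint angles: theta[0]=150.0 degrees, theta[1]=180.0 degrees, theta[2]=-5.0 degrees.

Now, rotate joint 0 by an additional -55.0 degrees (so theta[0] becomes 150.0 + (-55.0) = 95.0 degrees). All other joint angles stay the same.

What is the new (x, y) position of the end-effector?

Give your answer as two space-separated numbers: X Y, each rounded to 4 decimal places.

joint[0] = (0.0000, 0.0000)  (base)
link 0: phi[0] = 95 = 95 deg
  cos(95 deg) = -0.0872, sin(95 deg) = 0.9962
  joint[1] = (0.0000, 0.0000) + 7.8 * (-0.0872, 0.9962) = (0.0000 + -0.6798, 0.0000 + 7.7703) = (-0.6798, 7.7703)
link 1: phi[1] = 95 + 180 = 275 deg
  cos(275 deg) = 0.0872, sin(275 deg) = -0.9962
  joint[2] = (-0.6798, 7.7703) + 9.7 * (0.0872, -0.9962) = (-0.6798 + 0.8454, 7.7703 + -9.6631) = (0.1656, -1.8928)
link 2: phi[2] = 95 + 180 + -5 = 270 deg
  cos(270 deg) = -0.0000, sin(270 deg) = -1.0000
  joint[3] = (0.1656, -1.8928) + 11.5 * (-0.0000, -1.0000) = (0.1656 + -0.0000, -1.8928 + -11.5000) = (0.1656, -13.3928)
End effector: (0.1656, -13.3928)

Answer: 0.1656 -13.3928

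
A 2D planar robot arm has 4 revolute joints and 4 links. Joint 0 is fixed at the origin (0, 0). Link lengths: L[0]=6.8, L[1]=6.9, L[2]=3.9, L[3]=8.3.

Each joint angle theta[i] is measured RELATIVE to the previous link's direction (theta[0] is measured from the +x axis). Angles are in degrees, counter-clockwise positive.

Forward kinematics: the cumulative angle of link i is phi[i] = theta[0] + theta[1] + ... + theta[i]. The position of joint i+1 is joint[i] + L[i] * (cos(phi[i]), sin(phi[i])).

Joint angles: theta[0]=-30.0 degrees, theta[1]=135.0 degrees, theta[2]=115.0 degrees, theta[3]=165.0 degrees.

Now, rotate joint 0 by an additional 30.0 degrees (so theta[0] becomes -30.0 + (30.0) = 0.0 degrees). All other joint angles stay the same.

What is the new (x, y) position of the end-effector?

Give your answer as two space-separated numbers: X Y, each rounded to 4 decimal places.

joint[0] = (0.0000, 0.0000)  (base)
link 0: phi[0] = 0 = 0 deg
  cos(0 deg) = 1.0000, sin(0 deg) = 0.0000
  joint[1] = (0.0000, 0.0000) + 6.8 * (1.0000, 0.0000) = (0.0000 + 6.8000, 0.0000 + 0.0000) = (6.8000, 0.0000)
link 1: phi[1] = 0 + 135 = 135 deg
  cos(135 deg) = -0.7071, sin(135 deg) = 0.7071
  joint[2] = (6.8000, 0.0000) + 6.9 * (-0.7071, 0.7071) = (6.8000 + -4.8790, 0.0000 + 4.8790) = (1.9210, 4.8790)
link 2: phi[2] = 0 + 135 + 115 = 250 deg
  cos(250 deg) = -0.3420, sin(250 deg) = -0.9397
  joint[3] = (1.9210, 4.8790) + 3.9 * (-0.3420, -0.9397) = (1.9210 + -1.3339, 4.8790 + -3.6648) = (0.5871, 1.2142)
link 3: phi[3] = 0 + 135 + 115 + 165 = 415 deg
  cos(415 deg) = 0.5736, sin(415 deg) = 0.8192
  joint[4] = (0.5871, 1.2142) + 8.3 * (0.5736, 0.8192) = (0.5871 + 4.7607, 1.2142 + 6.7990) = (5.3478, 8.0132)
End effector: (5.3478, 8.0132)

Answer: 5.3478 8.0132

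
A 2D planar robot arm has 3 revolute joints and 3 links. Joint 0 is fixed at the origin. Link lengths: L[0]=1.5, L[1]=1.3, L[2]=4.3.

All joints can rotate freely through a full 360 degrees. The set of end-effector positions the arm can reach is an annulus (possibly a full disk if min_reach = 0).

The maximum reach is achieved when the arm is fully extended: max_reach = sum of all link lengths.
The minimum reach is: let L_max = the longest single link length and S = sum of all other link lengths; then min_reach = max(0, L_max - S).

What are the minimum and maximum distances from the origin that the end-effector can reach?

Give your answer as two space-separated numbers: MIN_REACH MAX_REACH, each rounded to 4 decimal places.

Link lengths: [1.5, 1.3, 4.3]
max_reach = 1.5 + 1.3 + 4.3 = 7.1
L_max = max([1.5, 1.3, 4.3]) = 4.3
S (sum of others) = 7.1 - 4.3 = 2.8
min_reach = max(0, 4.3 - 2.8) = max(0, 1.5) = 1.5

Answer: 1.5000 7.1000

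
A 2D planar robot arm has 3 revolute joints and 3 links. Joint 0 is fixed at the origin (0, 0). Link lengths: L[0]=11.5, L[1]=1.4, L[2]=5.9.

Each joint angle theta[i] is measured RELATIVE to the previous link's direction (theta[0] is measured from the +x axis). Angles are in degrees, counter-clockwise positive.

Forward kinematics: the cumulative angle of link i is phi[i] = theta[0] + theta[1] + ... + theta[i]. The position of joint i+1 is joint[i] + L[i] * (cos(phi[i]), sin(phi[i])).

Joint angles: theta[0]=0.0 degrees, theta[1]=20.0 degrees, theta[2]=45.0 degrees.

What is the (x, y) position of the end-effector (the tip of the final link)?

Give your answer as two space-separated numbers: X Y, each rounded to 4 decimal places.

joint[0] = (0.0000, 0.0000)  (base)
link 0: phi[0] = 0 = 0 deg
  cos(0 deg) = 1.0000, sin(0 deg) = 0.0000
  joint[1] = (0.0000, 0.0000) + 11.5 * (1.0000, 0.0000) = (0.0000 + 11.5000, 0.0000 + 0.0000) = (11.5000, 0.0000)
link 1: phi[1] = 0 + 20 = 20 deg
  cos(20 deg) = 0.9397, sin(20 deg) = 0.3420
  joint[2] = (11.5000, 0.0000) + 1.4 * (0.9397, 0.3420) = (11.5000 + 1.3156, 0.0000 + 0.4788) = (12.8156, 0.4788)
link 2: phi[2] = 0 + 20 + 45 = 65 deg
  cos(65 deg) = 0.4226, sin(65 deg) = 0.9063
  joint[3] = (12.8156, 0.4788) + 5.9 * (0.4226, 0.9063) = (12.8156 + 2.4934, 0.4788 + 5.3472) = (15.3090, 5.8260)
End effector: (15.3090, 5.8260)

Answer: 15.3090 5.8260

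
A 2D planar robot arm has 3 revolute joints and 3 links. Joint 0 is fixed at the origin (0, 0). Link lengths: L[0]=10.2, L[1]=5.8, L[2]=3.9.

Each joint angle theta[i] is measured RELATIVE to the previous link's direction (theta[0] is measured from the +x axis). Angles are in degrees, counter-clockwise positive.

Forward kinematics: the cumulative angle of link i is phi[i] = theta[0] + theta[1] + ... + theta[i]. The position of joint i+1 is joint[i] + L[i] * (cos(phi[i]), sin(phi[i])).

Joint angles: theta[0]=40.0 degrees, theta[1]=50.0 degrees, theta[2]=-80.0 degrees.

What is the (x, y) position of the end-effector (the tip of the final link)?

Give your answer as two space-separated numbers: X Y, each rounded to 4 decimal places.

Answer: 11.6544 13.0337

Derivation:
joint[0] = (0.0000, 0.0000)  (base)
link 0: phi[0] = 40 = 40 deg
  cos(40 deg) = 0.7660, sin(40 deg) = 0.6428
  joint[1] = (0.0000, 0.0000) + 10.2 * (0.7660, 0.6428) = (0.0000 + 7.8137, 0.0000 + 6.5564) = (7.8137, 6.5564)
link 1: phi[1] = 40 + 50 = 90 deg
  cos(90 deg) = 0.0000, sin(90 deg) = 1.0000
  joint[2] = (7.8137, 6.5564) + 5.8 * (0.0000, 1.0000) = (7.8137 + 0.0000, 6.5564 + 5.8000) = (7.8137, 12.3564)
link 2: phi[2] = 40 + 50 + -80 = 10 deg
  cos(10 deg) = 0.9848, sin(10 deg) = 0.1736
  joint[3] = (7.8137, 12.3564) + 3.9 * (0.9848, 0.1736) = (7.8137 + 3.8408, 12.3564 + 0.6772) = (11.6544, 13.0337)
End effector: (11.6544, 13.0337)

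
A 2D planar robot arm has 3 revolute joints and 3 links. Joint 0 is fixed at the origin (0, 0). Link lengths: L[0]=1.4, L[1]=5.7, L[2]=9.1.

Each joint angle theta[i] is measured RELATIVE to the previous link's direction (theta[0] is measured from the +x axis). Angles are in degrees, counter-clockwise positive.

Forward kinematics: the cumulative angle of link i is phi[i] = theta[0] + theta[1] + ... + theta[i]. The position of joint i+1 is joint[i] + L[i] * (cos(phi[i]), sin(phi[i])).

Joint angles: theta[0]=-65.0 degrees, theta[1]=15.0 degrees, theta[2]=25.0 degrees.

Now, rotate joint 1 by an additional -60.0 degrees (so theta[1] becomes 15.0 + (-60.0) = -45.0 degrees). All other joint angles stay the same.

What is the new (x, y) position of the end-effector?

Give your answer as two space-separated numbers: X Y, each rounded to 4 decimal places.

Answer: -0.5647 -15.6905

Derivation:
joint[0] = (0.0000, 0.0000)  (base)
link 0: phi[0] = -65 = -65 deg
  cos(-65 deg) = 0.4226, sin(-65 deg) = -0.9063
  joint[1] = (0.0000, 0.0000) + 1.4 * (0.4226, -0.9063) = (0.0000 + 0.5917, 0.0000 + -1.2688) = (0.5917, -1.2688)
link 1: phi[1] = -65 + -45 = -110 deg
  cos(-110 deg) = -0.3420, sin(-110 deg) = -0.9397
  joint[2] = (0.5917, -1.2688) + 5.7 * (-0.3420, -0.9397) = (0.5917 + -1.9495, -1.2688 + -5.3562) = (-1.3578, -6.6251)
link 2: phi[2] = -65 + -45 + 25 = -85 deg
  cos(-85 deg) = 0.0872, sin(-85 deg) = -0.9962
  joint[3] = (-1.3578, -6.6251) + 9.1 * (0.0872, -0.9962) = (-1.3578 + 0.7931, -6.6251 + -9.0654) = (-0.5647, -15.6905)
End effector: (-0.5647, -15.6905)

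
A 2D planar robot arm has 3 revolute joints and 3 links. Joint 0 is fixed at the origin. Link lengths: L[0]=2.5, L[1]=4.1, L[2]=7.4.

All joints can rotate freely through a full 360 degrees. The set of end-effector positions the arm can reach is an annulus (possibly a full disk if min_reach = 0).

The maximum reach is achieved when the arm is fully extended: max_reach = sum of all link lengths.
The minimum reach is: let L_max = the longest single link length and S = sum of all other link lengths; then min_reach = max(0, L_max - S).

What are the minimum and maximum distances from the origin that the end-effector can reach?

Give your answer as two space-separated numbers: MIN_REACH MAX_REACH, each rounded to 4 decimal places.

Link lengths: [2.5, 4.1, 7.4]
max_reach = 2.5 + 4.1 + 7.4 = 14
L_max = max([2.5, 4.1, 7.4]) = 7.4
S (sum of others) = 14 - 7.4 = 6.6
min_reach = max(0, 7.4 - 6.6) = max(0, 0.8) = 0.8

Answer: 0.8000 14.0000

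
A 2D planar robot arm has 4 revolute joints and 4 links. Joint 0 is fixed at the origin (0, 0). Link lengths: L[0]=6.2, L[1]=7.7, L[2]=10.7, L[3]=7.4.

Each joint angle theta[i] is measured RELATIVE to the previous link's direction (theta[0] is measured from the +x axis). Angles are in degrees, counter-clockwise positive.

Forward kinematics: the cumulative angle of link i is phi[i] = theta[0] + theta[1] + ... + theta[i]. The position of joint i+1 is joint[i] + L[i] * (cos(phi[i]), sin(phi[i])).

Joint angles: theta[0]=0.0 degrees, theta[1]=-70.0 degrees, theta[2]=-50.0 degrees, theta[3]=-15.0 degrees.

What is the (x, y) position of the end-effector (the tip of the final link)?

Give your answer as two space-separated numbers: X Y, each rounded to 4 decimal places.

joint[0] = (0.0000, 0.0000)  (base)
link 0: phi[0] = 0 = 0 deg
  cos(0 deg) = 1.0000, sin(0 deg) = 0.0000
  joint[1] = (0.0000, 0.0000) + 6.2 * (1.0000, 0.0000) = (0.0000 + 6.2000, 0.0000 + 0.0000) = (6.2000, 0.0000)
link 1: phi[1] = 0 + -70 = -70 deg
  cos(-70 deg) = 0.3420, sin(-70 deg) = -0.9397
  joint[2] = (6.2000, 0.0000) + 7.7 * (0.3420, -0.9397) = (6.2000 + 2.6336, 0.0000 + -7.2356) = (8.8336, -7.2356)
link 2: phi[2] = 0 + -70 + -50 = -120 deg
  cos(-120 deg) = -0.5000, sin(-120 deg) = -0.8660
  joint[3] = (8.8336, -7.2356) + 10.7 * (-0.5000, -0.8660) = (8.8336 + -5.3500, -7.2356 + -9.2665) = (3.4836, -16.5021)
link 3: phi[3] = 0 + -70 + -50 + -15 = -135 deg
  cos(-135 deg) = -0.7071, sin(-135 deg) = -0.7071
  joint[4] = (3.4836, -16.5021) + 7.4 * (-0.7071, -0.7071) = (3.4836 + -5.2326, -16.5021 + -5.2326) = (-1.7490, -21.7347)
End effector: (-1.7490, -21.7347)

Answer: -1.7490 -21.7347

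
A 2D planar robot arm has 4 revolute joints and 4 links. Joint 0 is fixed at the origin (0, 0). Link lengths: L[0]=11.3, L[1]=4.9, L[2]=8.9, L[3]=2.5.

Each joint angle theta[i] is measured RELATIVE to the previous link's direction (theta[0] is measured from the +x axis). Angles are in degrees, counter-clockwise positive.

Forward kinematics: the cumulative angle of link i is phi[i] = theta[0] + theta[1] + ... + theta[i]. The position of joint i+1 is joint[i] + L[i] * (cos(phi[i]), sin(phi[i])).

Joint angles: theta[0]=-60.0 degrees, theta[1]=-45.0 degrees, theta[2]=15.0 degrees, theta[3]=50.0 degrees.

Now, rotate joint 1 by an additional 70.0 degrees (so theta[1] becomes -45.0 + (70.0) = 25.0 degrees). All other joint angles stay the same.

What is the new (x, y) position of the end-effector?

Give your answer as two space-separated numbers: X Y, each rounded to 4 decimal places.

joint[0] = (0.0000, 0.0000)  (base)
link 0: phi[0] = -60 = -60 deg
  cos(-60 deg) = 0.5000, sin(-60 deg) = -0.8660
  joint[1] = (0.0000, 0.0000) + 11.3 * (0.5000, -0.8660) = (0.0000 + 5.6500, 0.0000 + -9.7861) = (5.6500, -9.7861)
link 1: phi[1] = -60 + 25 = -35 deg
  cos(-35 deg) = 0.8192, sin(-35 deg) = -0.5736
  joint[2] = (5.6500, -9.7861) + 4.9 * (0.8192, -0.5736) = (5.6500 + 4.0138, -9.7861 + -2.8105) = (9.6638, -12.5966)
link 2: phi[2] = -60 + 25 + 15 = -20 deg
  cos(-20 deg) = 0.9397, sin(-20 deg) = -0.3420
  joint[3] = (9.6638, -12.5966) + 8.9 * (0.9397, -0.3420) = (9.6638 + 8.3633, -12.5966 + -3.0440) = (18.0271, -15.6406)
link 3: phi[3] = -60 + 25 + 15 + 50 = 30 deg
  cos(30 deg) = 0.8660, sin(30 deg) = 0.5000
  joint[4] = (18.0271, -15.6406) + 2.5 * (0.8660, 0.5000) = (18.0271 + 2.1651, -15.6406 + 1.2500) = (20.1922, -14.3906)
End effector: (20.1922, -14.3906)

Answer: 20.1922 -14.3906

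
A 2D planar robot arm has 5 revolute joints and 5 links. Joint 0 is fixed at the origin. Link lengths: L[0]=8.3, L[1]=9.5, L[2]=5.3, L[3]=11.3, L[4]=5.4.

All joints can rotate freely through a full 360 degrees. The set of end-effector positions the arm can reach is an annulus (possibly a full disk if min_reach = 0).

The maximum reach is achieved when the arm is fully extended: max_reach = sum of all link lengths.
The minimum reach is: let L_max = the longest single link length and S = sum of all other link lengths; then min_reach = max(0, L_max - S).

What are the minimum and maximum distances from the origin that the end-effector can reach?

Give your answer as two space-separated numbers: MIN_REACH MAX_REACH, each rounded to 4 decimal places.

Answer: 0.0000 39.8000

Derivation:
Link lengths: [8.3, 9.5, 5.3, 11.3, 5.4]
max_reach = 8.3 + 9.5 + 5.3 + 11.3 + 5.4 = 39.8
L_max = max([8.3, 9.5, 5.3, 11.3, 5.4]) = 11.3
S (sum of others) = 39.8 - 11.3 = 28.5
min_reach = max(0, 11.3 - 28.5) = max(0, -17.2) = 0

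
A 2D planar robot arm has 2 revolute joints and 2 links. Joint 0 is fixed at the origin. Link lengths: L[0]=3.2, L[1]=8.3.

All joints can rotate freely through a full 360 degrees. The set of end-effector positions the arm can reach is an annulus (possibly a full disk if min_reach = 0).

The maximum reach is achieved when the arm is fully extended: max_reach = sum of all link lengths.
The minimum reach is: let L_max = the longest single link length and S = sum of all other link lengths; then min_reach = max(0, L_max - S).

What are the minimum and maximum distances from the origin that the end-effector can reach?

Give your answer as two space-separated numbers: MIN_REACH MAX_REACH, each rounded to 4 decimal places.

Answer: 5.1000 11.5000

Derivation:
Link lengths: [3.2, 8.3]
max_reach = 3.2 + 8.3 = 11.5
L_max = max([3.2, 8.3]) = 8.3
S (sum of others) = 11.5 - 8.3 = 3.2
min_reach = max(0, 8.3 - 3.2) = max(0, 5.1) = 5.1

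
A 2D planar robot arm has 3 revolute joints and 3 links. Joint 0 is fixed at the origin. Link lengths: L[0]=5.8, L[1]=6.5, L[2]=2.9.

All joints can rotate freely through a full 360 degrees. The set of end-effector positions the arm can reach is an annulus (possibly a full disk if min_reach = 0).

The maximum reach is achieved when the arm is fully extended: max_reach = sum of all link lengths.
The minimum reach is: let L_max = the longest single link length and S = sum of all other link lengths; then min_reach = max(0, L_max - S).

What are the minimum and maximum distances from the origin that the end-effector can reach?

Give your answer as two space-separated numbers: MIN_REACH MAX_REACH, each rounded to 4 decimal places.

Answer: 0.0000 15.2000

Derivation:
Link lengths: [5.8, 6.5, 2.9]
max_reach = 5.8 + 6.5 + 2.9 = 15.2
L_max = max([5.8, 6.5, 2.9]) = 6.5
S (sum of others) = 15.2 - 6.5 = 8.7
min_reach = max(0, 6.5 - 8.7) = max(0, -2.2) = 0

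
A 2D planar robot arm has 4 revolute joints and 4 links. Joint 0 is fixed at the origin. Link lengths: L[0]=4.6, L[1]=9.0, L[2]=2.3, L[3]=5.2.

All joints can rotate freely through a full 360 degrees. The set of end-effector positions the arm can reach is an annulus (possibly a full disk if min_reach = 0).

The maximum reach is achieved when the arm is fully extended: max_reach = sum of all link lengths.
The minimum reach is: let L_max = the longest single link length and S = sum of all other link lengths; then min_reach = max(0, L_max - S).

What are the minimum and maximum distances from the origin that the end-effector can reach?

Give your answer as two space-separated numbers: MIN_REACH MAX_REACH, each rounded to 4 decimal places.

Answer: 0.0000 21.1000

Derivation:
Link lengths: [4.6, 9.0, 2.3, 5.2]
max_reach = 4.6 + 9 + 2.3 + 5.2 = 21.1
L_max = max([4.6, 9.0, 2.3, 5.2]) = 9
S (sum of others) = 21.1 - 9 = 12.1
min_reach = max(0, 9 - 12.1) = max(0, -3.1) = 0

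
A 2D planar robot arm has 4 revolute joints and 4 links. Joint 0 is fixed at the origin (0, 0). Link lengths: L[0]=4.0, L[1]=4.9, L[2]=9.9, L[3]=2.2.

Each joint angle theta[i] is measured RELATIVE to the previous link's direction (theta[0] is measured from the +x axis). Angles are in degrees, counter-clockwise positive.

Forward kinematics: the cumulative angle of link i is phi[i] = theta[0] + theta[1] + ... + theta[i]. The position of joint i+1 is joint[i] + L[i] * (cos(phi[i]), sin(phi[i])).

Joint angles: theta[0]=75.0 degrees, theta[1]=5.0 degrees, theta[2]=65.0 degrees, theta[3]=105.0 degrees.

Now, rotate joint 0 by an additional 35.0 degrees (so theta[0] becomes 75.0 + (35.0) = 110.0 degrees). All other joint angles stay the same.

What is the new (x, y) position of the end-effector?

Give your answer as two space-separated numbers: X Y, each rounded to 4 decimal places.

joint[0] = (0.0000, 0.0000)  (base)
link 0: phi[0] = 110 = 110 deg
  cos(110 deg) = -0.3420, sin(110 deg) = 0.9397
  joint[1] = (0.0000, 0.0000) + 4 * (-0.3420, 0.9397) = (0.0000 + -1.3681, 0.0000 + 3.7588) = (-1.3681, 3.7588)
link 1: phi[1] = 110 + 5 = 115 deg
  cos(115 deg) = -0.4226, sin(115 deg) = 0.9063
  joint[2] = (-1.3681, 3.7588) + 4.9 * (-0.4226, 0.9063) = (-1.3681 + -2.0708, 3.7588 + 4.4409) = (-3.4389, 8.1997)
link 2: phi[2] = 110 + 5 + 65 = 180 deg
  cos(180 deg) = -1.0000, sin(180 deg) = 0.0000
  joint[3] = (-3.4389, 8.1997) + 9.9 * (-1.0000, 0.0000) = (-3.4389 + -9.9000, 8.1997 + 0.0000) = (-13.3389, 8.1997)
link 3: phi[3] = 110 + 5 + 65 + 105 = 285 deg
  cos(285 deg) = 0.2588, sin(285 deg) = -0.9659
  joint[4] = (-13.3389, 8.1997) + 2.2 * (0.2588, -0.9659) = (-13.3389 + 0.5694, 8.1997 + -2.1250) = (-12.7695, 6.0746)
End effector: (-12.7695, 6.0746)

Answer: -12.7695 6.0746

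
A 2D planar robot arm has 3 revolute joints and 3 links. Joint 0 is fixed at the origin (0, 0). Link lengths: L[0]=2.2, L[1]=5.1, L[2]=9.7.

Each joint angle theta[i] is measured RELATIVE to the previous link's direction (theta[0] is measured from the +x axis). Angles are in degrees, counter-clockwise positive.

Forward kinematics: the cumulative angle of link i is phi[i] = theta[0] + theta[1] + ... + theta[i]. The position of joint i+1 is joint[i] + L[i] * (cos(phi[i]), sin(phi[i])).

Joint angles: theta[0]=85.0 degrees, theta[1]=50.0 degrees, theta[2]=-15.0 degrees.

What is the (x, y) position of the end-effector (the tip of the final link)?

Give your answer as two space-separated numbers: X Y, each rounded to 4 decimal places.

joint[0] = (0.0000, 0.0000)  (base)
link 0: phi[0] = 85 = 85 deg
  cos(85 deg) = 0.0872, sin(85 deg) = 0.9962
  joint[1] = (0.0000, 0.0000) + 2.2 * (0.0872, 0.9962) = (0.0000 + 0.1917, 0.0000 + 2.1916) = (0.1917, 2.1916)
link 1: phi[1] = 85 + 50 = 135 deg
  cos(135 deg) = -0.7071, sin(135 deg) = 0.7071
  joint[2] = (0.1917, 2.1916) + 5.1 * (-0.7071, 0.7071) = (0.1917 + -3.6062, 2.1916 + 3.6062) = (-3.4145, 5.7979)
link 2: phi[2] = 85 + 50 + -15 = 120 deg
  cos(120 deg) = -0.5000, sin(120 deg) = 0.8660
  joint[3] = (-3.4145, 5.7979) + 9.7 * (-0.5000, 0.8660) = (-3.4145 + -4.8500, 5.7979 + 8.4004) = (-8.2645, 14.1983)
End effector: (-8.2645, 14.1983)

Answer: -8.2645 14.1983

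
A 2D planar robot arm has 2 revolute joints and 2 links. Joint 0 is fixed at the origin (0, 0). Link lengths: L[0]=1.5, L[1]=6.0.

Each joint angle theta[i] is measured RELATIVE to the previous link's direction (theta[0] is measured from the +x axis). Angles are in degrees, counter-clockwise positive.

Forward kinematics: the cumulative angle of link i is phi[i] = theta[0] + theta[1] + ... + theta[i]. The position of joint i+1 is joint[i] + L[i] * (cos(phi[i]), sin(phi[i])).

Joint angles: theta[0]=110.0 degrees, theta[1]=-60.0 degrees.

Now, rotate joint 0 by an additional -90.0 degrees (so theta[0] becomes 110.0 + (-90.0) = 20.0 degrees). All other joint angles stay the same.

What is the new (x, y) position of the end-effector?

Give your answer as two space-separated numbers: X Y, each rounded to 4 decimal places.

joint[0] = (0.0000, 0.0000)  (base)
link 0: phi[0] = 20 = 20 deg
  cos(20 deg) = 0.9397, sin(20 deg) = 0.3420
  joint[1] = (0.0000, 0.0000) + 1.5 * (0.9397, 0.3420) = (0.0000 + 1.4095, 0.0000 + 0.5130) = (1.4095, 0.5130)
link 1: phi[1] = 20 + -60 = -40 deg
  cos(-40 deg) = 0.7660, sin(-40 deg) = -0.6428
  joint[2] = (1.4095, 0.5130) + 6 * (0.7660, -0.6428) = (1.4095 + 4.5963, 0.5130 + -3.8567) = (6.0058, -3.3437)
End effector: (6.0058, -3.3437)

Answer: 6.0058 -3.3437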